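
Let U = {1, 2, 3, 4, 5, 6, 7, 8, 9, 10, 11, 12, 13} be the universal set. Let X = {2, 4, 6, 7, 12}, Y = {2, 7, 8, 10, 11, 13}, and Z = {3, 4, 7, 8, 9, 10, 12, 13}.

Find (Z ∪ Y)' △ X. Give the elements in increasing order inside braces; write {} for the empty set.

{1, 2, 4, 5, 7, 12}

Z ∪ Y = {2, 3, 4, 7, 8, 9, 10, 11, 12, 13}
(Z ∪ Y)' = {1, 5, 6}
(Z ∪ Y)' △ X = {1, 2, 4, 5, 7, 12}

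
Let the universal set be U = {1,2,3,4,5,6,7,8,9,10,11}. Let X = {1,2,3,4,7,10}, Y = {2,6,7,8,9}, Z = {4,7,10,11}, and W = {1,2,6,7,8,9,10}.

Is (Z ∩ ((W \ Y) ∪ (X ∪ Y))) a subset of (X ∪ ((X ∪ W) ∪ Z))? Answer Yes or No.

Yes

W \ Y = {1,10}
X ∪ Y = {1,2,3,4,6,7,8,9,10}
(W \ Y) ∪ (X ∪ Y) = {1,2,3,4,6,7,8,9,10}
Z ∩ ((W \ Y) ∪ (X ∪ Y)) = {4,7,10}
X ∪ W = {1,2,3,4,6,7,8,9,10}
(X ∪ W) ∪ Z = {1,2,3,4,6,7,8,9,10,11}
X ∪ ((X ∪ W) ∪ Z) = {1,2,3,4,6,7,8,9,10,11}
Every element of {4,7,10} is in {1,2,3,4,6,7,8,9,10,11}, so Z ∩ ((W \ Y) ∪ (X ∪ Y)) ⊆ X ∪ ((X ∪ W) ∪ Z).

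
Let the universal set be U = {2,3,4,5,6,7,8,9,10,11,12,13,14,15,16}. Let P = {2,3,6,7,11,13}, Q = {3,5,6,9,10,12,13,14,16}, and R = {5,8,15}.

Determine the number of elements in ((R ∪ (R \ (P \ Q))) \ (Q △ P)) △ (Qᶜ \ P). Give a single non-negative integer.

1

P \ Q = {2,7,11}
R \ (P \ Q) = {5,8,15}
R ∪ (R \ (P \ Q)) = {5,8,15}
Q △ P = {2,5,7,9,10,11,12,14,16}
(R ∪ (R \ (P \ Q))) \ (Q △ P) = {8,15}
Qᶜ = {2,4,7,8,11,15}
Qᶜ \ P = {4,8,15}
((R ∪ (R \ (P \ Q))) \ (Q △ P)) △ (Qᶜ \ P) = {4}
|((R ∪ (R \ (P \ Q))) \ (Q △ P)) △ (Qᶜ \ P)| = 1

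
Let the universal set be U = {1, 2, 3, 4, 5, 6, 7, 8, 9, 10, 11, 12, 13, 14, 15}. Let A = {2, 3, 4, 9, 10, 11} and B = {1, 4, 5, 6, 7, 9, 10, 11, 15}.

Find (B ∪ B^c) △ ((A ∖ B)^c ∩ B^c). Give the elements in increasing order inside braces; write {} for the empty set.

{1, 2, 3, 4, 5, 6, 7, 9, 10, 11, 15}

B^c = {2, 3, 8, 12, 13, 14}
B ∪ B^c = {1, 2, 3, 4, 5, 6, 7, 8, 9, 10, 11, 12, 13, 14, 15}
A ∖ B = {2, 3}
(A ∖ B)^c = {1, 4, 5, 6, 7, 8, 9, 10, 11, 12, 13, 14, 15}
(A ∖ B)^c ∩ B^c = {8, 12, 13, 14}
(B ∪ B^c) △ ((A ∖ B)^c ∩ B^c) = {1, 2, 3, 4, 5, 6, 7, 9, 10, 11, 15}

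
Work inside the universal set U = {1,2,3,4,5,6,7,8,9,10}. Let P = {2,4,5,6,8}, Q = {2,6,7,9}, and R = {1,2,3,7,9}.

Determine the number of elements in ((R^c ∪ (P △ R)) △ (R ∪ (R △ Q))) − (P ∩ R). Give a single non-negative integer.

R^c = {4,5,6,8,10}
P △ R = {1,3,4,5,6,7,8,9}
R^c ∪ (P △ R) = {1,3,4,5,6,7,8,9,10}
R △ Q = {1,3,6}
R ∪ (R △ Q) = {1,2,3,6,7,9}
(R^c ∪ (P △ R)) △ (R ∪ (R △ Q)) = {2,4,5,8,10}
P ∩ R = {2}
((R^c ∪ (P △ R)) △ (R ∪ (R △ Q))) − (P ∩ R) = {4,5,8,10}
|((R^c ∪ (P △ R)) △ (R ∪ (R △ Q))) − (P ∩ R)| = 4

4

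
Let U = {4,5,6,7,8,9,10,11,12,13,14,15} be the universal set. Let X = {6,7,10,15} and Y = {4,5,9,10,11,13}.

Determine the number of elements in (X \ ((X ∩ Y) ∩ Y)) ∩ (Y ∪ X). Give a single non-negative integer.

X ∩ Y = {10}
(X ∩ Y) ∩ Y = {10}
X \ ((X ∩ Y) ∩ Y) = {6,7,15}
Y ∪ X = {4,5,6,7,9,10,11,13,15}
(X \ ((X ∩ Y) ∩ Y)) ∩ (Y ∪ X) = {6,7,15}
|(X \ ((X ∩ Y) ∩ Y)) ∩ (Y ∪ X)| = 3

3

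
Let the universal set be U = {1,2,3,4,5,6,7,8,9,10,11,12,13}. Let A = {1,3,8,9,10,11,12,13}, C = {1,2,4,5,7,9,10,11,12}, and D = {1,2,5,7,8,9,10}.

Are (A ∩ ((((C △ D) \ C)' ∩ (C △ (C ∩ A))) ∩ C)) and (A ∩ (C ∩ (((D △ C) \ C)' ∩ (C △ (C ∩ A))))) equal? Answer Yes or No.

Yes

C △ D = {4,8,11,12}
(C △ D) \ C = {8}
((C △ D) \ C)' = {1,2,3,4,5,6,7,9,10,11,12,13}
C ∩ A = {1,9,10,11,12}
C △ (C ∩ A) = {2,4,5,7}
((C △ D) \ C)' ∩ (C △ (C ∩ A)) = {2,4,5,7}
(((C △ D) \ C)' ∩ (C △ (C ∩ A))) ∩ C = {2,4,5,7}
A ∩ ((((C △ D) \ C)' ∩ (C △ (C ∩ A))) ∩ C) = {}
D △ C = {4,8,11,12}
(D △ C) \ C = {8}
((D △ C) \ C)' = {1,2,3,4,5,6,7,9,10,11,12,13}
((D △ C) \ C)' ∩ (C △ (C ∩ A)) = {2,4,5,7}
C ∩ (((D △ C) \ C)' ∩ (C △ (C ∩ A))) = {2,4,5,7}
A ∩ (C ∩ (((D △ C) \ C)' ∩ (C △ (C ∩ A)))) = {}
Both equal {}, so A ∩ ((((C △ D) \ C)' ∩ (C △ (C ∩ A))) ∩ C) = A ∩ (C ∩ (((D △ C) \ C)' ∩ (C △ (C ∩ A)))).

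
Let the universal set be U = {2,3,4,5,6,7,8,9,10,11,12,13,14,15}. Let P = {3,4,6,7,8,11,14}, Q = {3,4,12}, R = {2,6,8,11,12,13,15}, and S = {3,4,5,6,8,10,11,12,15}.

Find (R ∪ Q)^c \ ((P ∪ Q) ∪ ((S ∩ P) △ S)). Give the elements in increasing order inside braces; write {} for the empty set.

R ∪ Q = {2,3,4,6,8,11,12,13,15}
(R ∪ Q)^c = {5,7,9,10,14}
P ∪ Q = {3,4,6,7,8,11,12,14}
S ∩ P = {3,4,6,8,11}
(S ∩ P) △ S = {5,10,12,15}
(P ∪ Q) ∪ ((S ∩ P) △ S) = {3,4,5,6,7,8,10,11,12,14,15}
(R ∪ Q)^c \ ((P ∪ Q) ∪ ((S ∩ P) △ S)) = {9}

{9}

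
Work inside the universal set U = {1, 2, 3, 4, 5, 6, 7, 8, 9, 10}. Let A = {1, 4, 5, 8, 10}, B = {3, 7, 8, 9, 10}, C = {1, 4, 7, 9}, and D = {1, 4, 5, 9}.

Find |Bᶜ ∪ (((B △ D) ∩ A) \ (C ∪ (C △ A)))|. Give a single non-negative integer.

Bᶜ = {1, 2, 4, 5, 6}
B △ D = {1, 3, 4, 5, 7, 8, 10}
(B △ D) ∩ A = {1, 4, 5, 8, 10}
C △ A = {5, 7, 8, 9, 10}
C ∪ (C △ A) = {1, 4, 5, 7, 8, 9, 10}
((B △ D) ∩ A) \ (C ∪ (C △ A)) = {}
Bᶜ ∪ (((B △ D) ∩ A) \ (C ∪ (C △ A))) = {1, 2, 4, 5, 6}
|Bᶜ ∪ (((B △ D) ∩ A) \ (C ∪ (C △ A)))| = 5

5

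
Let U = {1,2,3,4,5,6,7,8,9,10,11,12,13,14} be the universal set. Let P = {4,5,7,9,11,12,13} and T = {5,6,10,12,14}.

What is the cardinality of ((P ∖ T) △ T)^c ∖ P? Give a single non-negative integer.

4

P ∖ T = {4,7,9,11,13}
(P ∖ T) △ T = {4,5,6,7,9,10,11,12,13,14}
((P ∖ T) △ T)^c = {1,2,3,8}
((P ∖ T) △ T)^c ∖ P = {1,2,3,8}
|((P ∖ T) △ T)^c ∖ P| = 4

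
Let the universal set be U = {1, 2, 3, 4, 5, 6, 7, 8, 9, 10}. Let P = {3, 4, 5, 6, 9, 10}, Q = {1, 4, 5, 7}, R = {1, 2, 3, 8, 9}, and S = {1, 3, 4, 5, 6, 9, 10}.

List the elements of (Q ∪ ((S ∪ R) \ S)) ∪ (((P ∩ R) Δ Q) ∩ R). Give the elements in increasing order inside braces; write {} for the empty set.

{1, 2, 3, 4, 5, 7, 8, 9}

S ∪ R = {1, 2, 3, 4, 5, 6, 8, 9, 10}
(S ∪ R) \ S = {2, 8}
Q ∪ ((S ∪ R) \ S) = {1, 2, 4, 5, 7, 8}
P ∩ R = {3, 9}
(P ∩ R) Δ Q = {1, 3, 4, 5, 7, 9}
((P ∩ R) Δ Q) ∩ R = {1, 3, 9}
(Q ∪ ((S ∪ R) \ S)) ∪ (((P ∩ R) Δ Q) ∩ R) = {1, 2, 3, 4, 5, 7, 8, 9}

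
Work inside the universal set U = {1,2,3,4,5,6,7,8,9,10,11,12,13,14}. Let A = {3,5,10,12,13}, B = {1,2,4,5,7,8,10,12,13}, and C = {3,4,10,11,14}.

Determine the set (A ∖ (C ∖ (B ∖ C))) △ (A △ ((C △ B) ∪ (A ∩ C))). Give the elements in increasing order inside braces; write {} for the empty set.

{1,2,5,7,8,11,12,13,14}

B ∖ C = {1,2,5,7,8,12,13}
C ∖ (B ∖ C) = {3,4,10,11,14}
A ∖ (C ∖ (B ∖ C)) = {5,12,13}
C △ B = {1,2,3,5,7,8,11,12,13,14}
A ∩ C = {3,10}
(C △ B) ∪ (A ∩ C) = {1,2,3,5,7,8,10,11,12,13,14}
A △ ((C △ B) ∪ (A ∩ C)) = {1,2,7,8,11,14}
(A ∖ (C ∖ (B ∖ C))) △ (A △ ((C △ B) ∪ (A ∩ C))) = {1,2,5,7,8,11,12,13,14}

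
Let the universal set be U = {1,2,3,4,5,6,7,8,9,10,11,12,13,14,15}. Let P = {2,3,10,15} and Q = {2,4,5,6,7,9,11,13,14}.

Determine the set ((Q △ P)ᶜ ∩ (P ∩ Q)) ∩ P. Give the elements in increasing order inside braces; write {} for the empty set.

Q △ P = {3,4,5,6,7,9,10,11,13,14,15}
(Q △ P)ᶜ = {1,2,8,12}
P ∩ Q = {2}
(Q △ P)ᶜ ∩ (P ∩ Q) = {2}
((Q △ P)ᶜ ∩ (P ∩ Q)) ∩ P = {2}

{2}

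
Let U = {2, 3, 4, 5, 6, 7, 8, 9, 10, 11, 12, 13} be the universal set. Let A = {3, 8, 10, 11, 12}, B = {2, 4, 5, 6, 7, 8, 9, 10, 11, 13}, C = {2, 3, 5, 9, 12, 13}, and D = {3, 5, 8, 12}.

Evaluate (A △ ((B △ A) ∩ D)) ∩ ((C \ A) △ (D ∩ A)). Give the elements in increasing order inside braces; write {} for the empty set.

B △ A = {2, 3, 4, 5, 6, 7, 9, 12, 13}
(B △ A) ∩ D = {3, 5, 12}
A △ ((B △ A) ∩ D) = {5, 8, 10, 11}
C \ A = {2, 5, 9, 13}
D ∩ A = {3, 8, 12}
(C \ A) △ (D ∩ A) = {2, 3, 5, 8, 9, 12, 13}
(A △ ((B △ A) ∩ D)) ∩ ((C \ A) △ (D ∩ A)) = {5, 8}

{5, 8}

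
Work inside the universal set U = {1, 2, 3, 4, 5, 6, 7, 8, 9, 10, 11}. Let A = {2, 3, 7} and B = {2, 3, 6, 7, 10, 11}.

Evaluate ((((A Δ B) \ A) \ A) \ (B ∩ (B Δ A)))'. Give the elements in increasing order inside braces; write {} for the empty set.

A Δ B = {6, 10, 11}
(A Δ B) \ A = {6, 10, 11}
((A Δ B) \ A) \ A = {6, 10, 11}
B Δ A = {6, 10, 11}
B ∩ (B Δ A) = {6, 10, 11}
(((A Δ B) \ A) \ A) \ (B ∩ (B Δ A)) = {}
((((A Δ B) \ A) \ A) \ (B ∩ (B Δ A)))' = {1, 2, 3, 4, 5, 6, 7, 8, 9, 10, 11}

{1, 2, 3, 4, 5, 6, 7, 8, 9, 10, 11}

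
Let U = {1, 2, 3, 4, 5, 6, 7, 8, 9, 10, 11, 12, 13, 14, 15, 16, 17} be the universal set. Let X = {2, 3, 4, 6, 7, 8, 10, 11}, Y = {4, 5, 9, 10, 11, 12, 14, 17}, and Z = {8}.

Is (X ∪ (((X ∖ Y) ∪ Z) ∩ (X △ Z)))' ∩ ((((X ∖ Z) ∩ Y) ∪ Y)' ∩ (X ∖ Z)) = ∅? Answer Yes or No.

Yes

X ∖ Y = {2, 3, 6, 7, 8}
(X ∖ Y) ∪ Z = {2, 3, 6, 7, 8}
X △ Z = {2, 3, 4, 6, 7, 10, 11}
((X ∖ Y) ∪ Z) ∩ (X △ Z) = {2, 3, 6, 7}
X ∪ (((X ∖ Y) ∪ Z) ∩ (X △ Z)) = {2, 3, 4, 6, 7, 8, 10, 11}
(X ∪ (((X ∖ Y) ∪ Z) ∩ (X △ Z)))' = {1, 5, 9, 12, 13, 14, 15, 16, 17}
X ∖ Z = {2, 3, 4, 6, 7, 10, 11}
(X ∖ Z) ∩ Y = {4, 10, 11}
((X ∖ Z) ∩ Y) ∪ Y = {4, 5, 9, 10, 11, 12, 14, 17}
(((X ∖ Z) ∩ Y) ∪ Y)' = {1, 2, 3, 6, 7, 8, 13, 15, 16}
(((X ∖ Z) ∩ Y) ∪ Y)' ∩ (X ∖ Z) = {2, 3, 6, 7}
{1, 5, 9, 12, 13, 14, 15, 16, 17} and {2, 3, 6, 7} share no elements.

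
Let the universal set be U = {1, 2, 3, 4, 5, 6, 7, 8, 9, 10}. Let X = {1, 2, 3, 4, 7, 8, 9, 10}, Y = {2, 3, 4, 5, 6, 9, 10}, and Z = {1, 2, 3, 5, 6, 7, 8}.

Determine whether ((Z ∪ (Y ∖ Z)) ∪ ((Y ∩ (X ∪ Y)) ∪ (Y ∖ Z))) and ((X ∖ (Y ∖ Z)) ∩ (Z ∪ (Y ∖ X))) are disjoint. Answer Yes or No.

Y ∖ Z = {4, 9, 10}
Z ∪ (Y ∖ Z) = {1, 2, 3, 4, 5, 6, 7, 8, 9, 10}
X ∪ Y = {1, 2, 3, 4, 5, 6, 7, 8, 9, 10}
Y ∩ (X ∪ Y) = {2, 3, 4, 5, 6, 9, 10}
(Y ∩ (X ∪ Y)) ∪ (Y ∖ Z) = {2, 3, 4, 5, 6, 9, 10}
(Z ∪ (Y ∖ Z)) ∪ ((Y ∩ (X ∪ Y)) ∪ (Y ∖ Z)) = {1, 2, 3, 4, 5, 6, 7, 8, 9, 10}
X ∖ (Y ∖ Z) = {1, 2, 3, 7, 8}
Y ∖ X = {5, 6}
Z ∪ (Y ∖ X) = {1, 2, 3, 5, 6, 7, 8}
(X ∖ (Y ∖ Z)) ∩ (Z ∪ (Y ∖ X)) = {1, 2, 3, 7, 8}
1 lies in both, so they are not disjoint.

No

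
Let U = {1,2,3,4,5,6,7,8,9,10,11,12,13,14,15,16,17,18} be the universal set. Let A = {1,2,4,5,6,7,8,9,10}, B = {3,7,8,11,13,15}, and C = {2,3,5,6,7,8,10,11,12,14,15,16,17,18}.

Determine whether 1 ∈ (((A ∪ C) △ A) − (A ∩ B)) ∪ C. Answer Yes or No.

1 ∈ A and 1 ∉ C, so 1 ∈ A ∪ C
1 ∈ (A ∪ C) and 1 ∈ A, so 1 ∉ (A ∪ C) △ A
1 ∈ A and 1 ∉ B, so 1 ∉ A ∩ B
1 ∉ ((A ∪ C) △ A) and 1 ∉ (A ∩ B), so 1 ∉ ((A ∪ C) △ A) − (A ∩ B)
1 ∉ (((A ∪ C) △ A) − (A ∩ B)) and 1 ∉ C, so 1 ∉ (((A ∪ C) △ A) − (A ∩ B)) ∪ C

No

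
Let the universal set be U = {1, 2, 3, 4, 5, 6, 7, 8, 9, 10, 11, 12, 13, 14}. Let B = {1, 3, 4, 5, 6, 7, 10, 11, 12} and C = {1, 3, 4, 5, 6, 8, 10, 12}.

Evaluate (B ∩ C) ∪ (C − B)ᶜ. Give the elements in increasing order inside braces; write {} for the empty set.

B ∩ C = {1, 3, 4, 5, 6, 10, 12}
C − B = {8}
(C − B)ᶜ = {1, 2, 3, 4, 5, 6, 7, 9, 10, 11, 12, 13, 14}
(B ∩ C) ∪ (C − B)ᶜ = {1, 2, 3, 4, 5, 6, 7, 9, 10, 11, 12, 13, 14}

{1, 2, 3, 4, 5, 6, 7, 9, 10, 11, 12, 13, 14}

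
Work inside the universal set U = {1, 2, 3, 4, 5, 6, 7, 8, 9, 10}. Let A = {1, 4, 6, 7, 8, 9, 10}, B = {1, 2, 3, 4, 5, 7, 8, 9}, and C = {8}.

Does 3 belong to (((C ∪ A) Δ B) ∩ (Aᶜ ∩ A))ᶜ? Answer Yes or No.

3 ∉ C and 3 ∉ A, so 3 ∉ C ∪ A
3 ∉ (C ∪ A) and 3 ∈ B, so 3 ∈ (C ∪ A) Δ B
3 ∉ A, so 3 ∈ Aᶜ
3 ∈ Aᶜ and 3 ∉ A, so 3 ∉ Aᶜ ∩ A
3 ∈ ((C ∪ A) Δ B) and 3 ∉ (Aᶜ ∩ A), so 3 ∉ ((C ∪ A) Δ B) ∩ (Aᶜ ∩ A)
3 ∈ (((C ∪ A) Δ B) ∩ (Aᶜ ∩ A))ᶜ since 3 ∉ (((C ∪ A) Δ B) ∩ (Aᶜ ∩ A))

Yes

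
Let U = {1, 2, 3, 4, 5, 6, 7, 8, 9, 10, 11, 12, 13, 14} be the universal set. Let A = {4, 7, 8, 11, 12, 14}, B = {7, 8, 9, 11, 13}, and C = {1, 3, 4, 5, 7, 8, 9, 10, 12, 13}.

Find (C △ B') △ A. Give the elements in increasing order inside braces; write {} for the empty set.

{2, 4, 6, 9, 11, 12, 13}

B' = {1, 2, 3, 4, 5, 6, 10, 12, 14}
C △ B' = {2, 6, 7, 8, 9, 13, 14}
(C △ B') △ A = {2, 4, 6, 9, 11, 12, 13}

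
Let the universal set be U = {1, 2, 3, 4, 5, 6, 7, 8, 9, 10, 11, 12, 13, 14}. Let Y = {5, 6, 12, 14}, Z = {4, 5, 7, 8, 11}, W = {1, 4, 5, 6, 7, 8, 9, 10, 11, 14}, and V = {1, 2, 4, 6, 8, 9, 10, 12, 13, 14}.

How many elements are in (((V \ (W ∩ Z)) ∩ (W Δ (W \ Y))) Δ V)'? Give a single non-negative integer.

W ∩ Z = {4, 5, 7, 8, 11}
V \ (W ∩ Z) = {1, 2, 6, 9, 10, 12, 13, 14}
W \ Y = {1, 4, 7, 8, 9, 10, 11}
W Δ (W \ Y) = {5, 6, 14}
(V \ (W ∩ Z)) ∩ (W Δ (W \ Y)) = {6, 14}
((V \ (W ∩ Z)) ∩ (W Δ (W \ Y))) Δ V = {1, 2, 4, 8, 9, 10, 12, 13}
(((V \ (W ∩ Z)) ∩ (W Δ (W \ Y))) Δ V)' = {3, 5, 6, 7, 11, 14}
|(((V \ (W ∩ Z)) ∩ (W Δ (W \ Y))) Δ V)'| = 6

6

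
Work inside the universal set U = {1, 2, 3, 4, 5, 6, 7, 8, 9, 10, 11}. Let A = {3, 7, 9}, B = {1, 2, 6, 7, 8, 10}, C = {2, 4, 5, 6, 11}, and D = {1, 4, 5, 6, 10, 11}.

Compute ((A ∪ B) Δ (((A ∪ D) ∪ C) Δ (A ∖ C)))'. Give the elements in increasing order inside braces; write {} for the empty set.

{1, 2, 6, 10}

A ∪ B = {1, 2, 3, 6, 7, 8, 9, 10}
A ∪ D = {1, 3, 4, 5, 6, 7, 9, 10, 11}
(A ∪ D) ∪ C = {1, 2, 3, 4, 5, 6, 7, 9, 10, 11}
A ∖ C = {3, 7, 9}
((A ∪ D) ∪ C) Δ (A ∖ C) = {1, 2, 4, 5, 6, 10, 11}
(A ∪ B) Δ (((A ∪ D) ∪ C) Δ (A ∖ C)) = {3, 4, 5, 7, 8, 9, 11}
((A ∪ B) Δ (((A ∪ D) ∪ C) Δ (A ∖ C)))' = {1, 2, 6, 10}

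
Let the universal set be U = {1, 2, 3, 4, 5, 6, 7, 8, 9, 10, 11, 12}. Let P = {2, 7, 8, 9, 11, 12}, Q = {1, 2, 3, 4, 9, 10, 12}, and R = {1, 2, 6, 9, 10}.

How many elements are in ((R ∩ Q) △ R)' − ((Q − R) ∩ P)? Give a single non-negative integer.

10

R ∩ Q = {1, 2, 9, 10}
(R ∩ Q) △ R = {6}
((R ∩ Q) △ R)' = {1, 2, 3, 4, 5, 7, 8, 9, 10, 11, 12}
Q − R = {3, 4, 12}
(Q − R) ∩ P = {12}
((R ∩ Q) △ R)' − ((Q − R) ∩ P) = {1, 2, 3, 4, 5, 7, 8, 9, 10, 11}
|((R ∩ Q) △ R)' − ((Q − R) ∩ P)| = 10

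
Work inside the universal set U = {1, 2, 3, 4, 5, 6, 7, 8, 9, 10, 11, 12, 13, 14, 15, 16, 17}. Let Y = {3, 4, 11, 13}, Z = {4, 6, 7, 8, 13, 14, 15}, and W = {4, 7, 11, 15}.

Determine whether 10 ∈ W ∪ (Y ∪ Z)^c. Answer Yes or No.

10 ∉ Y and 10 ∉ Z, so 10 ∉ Y ∪ Z
10 ∈ (Y ∪ Z)^c since 10 ∉ (Y ∪ Z)
10 ∉ W and 10 ∈ (Y ∪ Z)^c, so 10 ∈ W ∪ (Y ∪ Z)^c

Yes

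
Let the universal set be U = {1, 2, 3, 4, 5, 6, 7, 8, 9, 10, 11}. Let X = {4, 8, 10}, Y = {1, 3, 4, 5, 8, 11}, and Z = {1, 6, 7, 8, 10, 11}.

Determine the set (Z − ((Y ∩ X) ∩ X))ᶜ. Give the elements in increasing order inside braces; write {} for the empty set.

{2, 3, 4, 5, 8, 9}

Y ∩ X = {4, 8}
(Y ∩ X) ∩ X = {4, 8}
Z − ((Y ∩ X) ∩ X) = {1, 6, 7, 10, 11}
(Z − ((Y ∩ X) ∩ X))ᶜ = {2, 3, 4, 5, 8, 9}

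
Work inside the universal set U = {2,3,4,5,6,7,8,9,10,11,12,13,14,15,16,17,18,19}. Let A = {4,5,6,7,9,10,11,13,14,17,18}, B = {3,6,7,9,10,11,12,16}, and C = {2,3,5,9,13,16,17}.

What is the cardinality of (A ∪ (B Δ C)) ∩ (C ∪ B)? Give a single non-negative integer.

B Δ C = {2,5,6,7,10,11,12,13,17}
A ∪ (B Δ C) = {2,4,5,6,7,9,10,11,12,13,14,17,18}
C ∪ B = {2,3,5,6,7,9,10,11,12,13,16,17}
(A ∪ (B Δ C)) ∩ (C ∪ B) = {2,5,6,7,9,10,11,12,13,17}
|(A ∪ (B Δ C)) ∩ (C ∪ B)| = 10

10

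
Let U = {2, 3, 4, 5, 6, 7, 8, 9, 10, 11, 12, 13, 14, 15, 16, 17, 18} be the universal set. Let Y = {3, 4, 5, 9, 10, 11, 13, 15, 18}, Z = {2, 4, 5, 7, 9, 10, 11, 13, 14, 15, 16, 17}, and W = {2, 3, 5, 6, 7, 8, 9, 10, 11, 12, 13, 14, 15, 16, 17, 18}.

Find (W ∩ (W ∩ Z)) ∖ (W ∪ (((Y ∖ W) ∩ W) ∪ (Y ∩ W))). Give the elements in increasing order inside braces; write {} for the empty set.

{}

W ∩ Z = {2, 5, 7, 9, 10, 11, 13, 14, 15, 16, 17}
W ∩ (W ∩ Z) = {2, 5, 7, 9, 10, 11, 13, 14, 15, 16, 17}
Y ∖ W = {4}
(Y ∖ W) ∩ W = {}
Y ∩ W = {3, 5, 9, 10, 11, 13, 15, 18}
((Y ∖ W) ∩ W) ∪ (Y ∩ W) = {3, 5, 9, 10, 11, 13, 15, 18}
W ∪ (((Y ∖ W) ∩ W) ∪ (Y ∩ W)) = {2, 3, 5, 6, 7, 8, 9, 10, 11, 12, 13, 14, 15, 16, 17, 18}
(W ∩ (W ∩ Z)) ∖ (W ∪ (((Y ∖ W) ∩ W) ∪ (Y ∩ W))) = {}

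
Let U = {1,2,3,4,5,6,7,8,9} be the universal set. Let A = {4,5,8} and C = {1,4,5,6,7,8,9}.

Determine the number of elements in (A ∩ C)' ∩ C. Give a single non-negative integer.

4

A ∩ C = {4,5,8}
(A ∩ C)' = {1,2,3,6,7,9}
(A ∩ C)' ∩ C = {1,6,7,9}
|(A ∩ C)' ∩ C| = 4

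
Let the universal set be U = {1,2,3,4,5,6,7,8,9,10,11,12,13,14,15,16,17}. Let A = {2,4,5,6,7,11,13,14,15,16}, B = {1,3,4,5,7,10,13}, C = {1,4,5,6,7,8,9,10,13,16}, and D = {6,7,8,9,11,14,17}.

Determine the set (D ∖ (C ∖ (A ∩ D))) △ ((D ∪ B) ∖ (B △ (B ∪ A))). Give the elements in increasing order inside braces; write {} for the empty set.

A ∩ D = {6,7,11,14}
C ∖ (A ∩ D) = {1,4,5,8,9,10,13,16}
D ∖ (C ∖ (A ∩ D)) = {6,7,11,14,17}
D ∪ B = {1,3,4,5,6,7,8,9,10,11,13,14,17}
B ∪ A = {1,2,3,4,5,6,7,10,11,13,14,15,16}
B △ (B ∪ A) = {2,6,11,14,15,16}
(D ∪ B) ∖ (B △ (B ∪ A)) = {1,3,4,5,7,8,9,10,13,17}
(D ∖ (C ∖ (A ∩ D))) △ ((D ∪ B) ∖ (B △ (B ∪ A))) = {1,3,4,5,6,8,9,10,11,13,14}

{1,3,4,5,6,8,9,10,11,13,14}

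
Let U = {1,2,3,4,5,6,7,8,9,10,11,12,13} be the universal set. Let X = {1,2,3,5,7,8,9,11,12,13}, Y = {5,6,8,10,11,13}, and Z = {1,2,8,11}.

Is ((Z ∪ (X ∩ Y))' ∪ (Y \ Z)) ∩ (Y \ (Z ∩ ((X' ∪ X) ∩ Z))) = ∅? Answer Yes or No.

X ∩ Y = {5,8,11,13}
Z ∪ (X ∩ Y) = {1,2,5,8,11,13}
(Z ∪ (X ∩ Y))' = {3,4,6,7,9,10,12}
Y \ Z = {5,6,10,13}
(Z ∪ (X ∩ Y))' ∪ (Y \ Z) = {3,4,5,6,7,9,10,12,13}
X' = {4,6,10}
X' ∪ X = {1,2,3,4,5,6,7,8,9,10,11,12,13}
(X' ∪ X) ∩ Z = {1,2,8,11}
Z ∩ ((X' ∪ X) ∩ Z) = {1,2,8,11}
Y \ (Z ∩ ((X' ∪ X) ∩ Z)) = {5,6,10,13}
5 lies in both, so they are not disjoint.

No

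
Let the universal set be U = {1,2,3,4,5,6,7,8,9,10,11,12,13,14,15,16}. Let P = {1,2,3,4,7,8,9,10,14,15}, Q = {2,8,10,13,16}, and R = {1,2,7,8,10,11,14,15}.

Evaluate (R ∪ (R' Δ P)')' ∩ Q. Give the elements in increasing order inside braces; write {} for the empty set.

R' = {3,4,5,6,9,12,13,16}
R' Δ P = {1,2,5,6,7,8,10,12,13,14,15,16}
(R' Δ P)' = {3,4,9,11}
R ∪ (R' Δ P)' = {1,2,3,4,7,8,9,10,11,14,15}
(R ∪ (R' Δ P)')' = {5,6,12,13,16}
(R ∪ (R' Δ P)')' ∩ Q = {13,16}

{13,16}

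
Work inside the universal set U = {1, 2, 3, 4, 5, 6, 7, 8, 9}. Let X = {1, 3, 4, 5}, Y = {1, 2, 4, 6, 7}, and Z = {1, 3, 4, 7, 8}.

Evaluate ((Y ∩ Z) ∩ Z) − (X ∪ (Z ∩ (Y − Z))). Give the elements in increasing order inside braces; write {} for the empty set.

Y ∩ Z = {1, 4, 7}
(Y ∩ Z) ∩ Z = {1, 4, 7}
Y − Z = {2, 6}
Z ∩ (Y − Z) = {}
X ∪ (Z ∩ (Y − Z)) = {1, 3, 4, 5}
((Y ∩ Z) ∩ Z) − (X ∪ (Z ∩ (Y − Z))) = {7}

{7}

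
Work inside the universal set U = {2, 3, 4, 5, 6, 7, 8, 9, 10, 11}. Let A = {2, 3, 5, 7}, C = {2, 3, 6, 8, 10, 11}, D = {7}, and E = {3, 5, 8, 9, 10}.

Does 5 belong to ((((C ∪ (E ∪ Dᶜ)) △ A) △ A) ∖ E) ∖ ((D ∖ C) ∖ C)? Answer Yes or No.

No

5 ∉ D, so 5 ∈ Dᶜ
5 ∈ E and 5 ∈ Dᶜ, so 5 ∈ E ∪ Dᶜ
5 ∉ C and 5 ∈ (E ∪ Dᶜ), so 5 ∈ C ∪ (E ∪ Dᶜ)
5 ∈ (C ∪ (E ∪ Dᶜ)) and 5 ∈ A, so 5 ∉ (C ∪ (E ∪ Dᶜ)) △ A
5 ∉ ((C ∪ (E ∪ Dᶜ)) △ A) and 5 ∈ A, so 5 ∈ ((C ∪ (E ∪ Dᶜ)) △ A) △ A
5 ∈ (((C ∪ (E ∪ Dᶜ)) △ A) △ A) and 5 ∈ E, so 5 ∉ (((C ∪ (E ∪ Dᶜ)) △ A) △ A) ∖ E
5 ∉ D and 5 ∉ C, so 5 ∉ D ∖ C
5 ∉ (D ∖ C) and 5 ∉ C, so 5 ∉ (D ∖ C) ∖ C
5 ∉ ((((C ∪ (E ∪ Dᶜ)) △ A) △ A) ∖ E) and 5 ∉ ((D ∖ C) ∖ C), so 5 ∉ ((((C ∪ (E ∪ Dᶜ)) △ A) △ A) ∖ E) ∖ ((D ∖ C) ∖ C)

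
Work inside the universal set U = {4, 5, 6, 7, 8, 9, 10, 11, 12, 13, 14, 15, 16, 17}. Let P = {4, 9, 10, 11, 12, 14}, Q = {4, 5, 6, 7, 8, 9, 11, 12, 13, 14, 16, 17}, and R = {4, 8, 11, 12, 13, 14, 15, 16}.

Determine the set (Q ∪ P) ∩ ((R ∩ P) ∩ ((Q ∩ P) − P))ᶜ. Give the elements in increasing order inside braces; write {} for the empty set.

Q ∪ P = {4, 5, 6, 7, 8, 9, 10, 11, 12, 13, 14, 16, 17}
R ∩ P = {4, 11, 12, 14}
Q ∩ P = {4, 9, 11, 12, 14}
(Q ∩ P) − P = {}
(R ∩ P) ∩ ((Q ∩ P) − P) = {}
((R ∩ P) ∩ ((Q ∩ P) − P))ᶜ = {4, 5, 6, 7, 8, 9, 10, 11, 12, 13, 14, 15, 16, 17}
(Q ∪ P) ∩ ((R ∩ P) ∩ ((Q ∩ P) − P))ᶜ = {4, 5, 6, 7, 8, 9, 10, 11, 12, 13, 14, 16, 17}

{4, 5, 6, 7, 8, 9, 10, 11, 12, 13, 14, 16, 17}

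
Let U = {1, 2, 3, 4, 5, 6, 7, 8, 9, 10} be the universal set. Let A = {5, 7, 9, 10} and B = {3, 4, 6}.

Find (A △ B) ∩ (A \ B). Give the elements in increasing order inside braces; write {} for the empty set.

A △ B = {3, 4, 5, 6, 7, 9, 10}
A \ B = {5, 7, 9, 10}
(A △ B) ∩ (A \ B) = {5, 7, 9, 10}

{5, 7, 9, 10}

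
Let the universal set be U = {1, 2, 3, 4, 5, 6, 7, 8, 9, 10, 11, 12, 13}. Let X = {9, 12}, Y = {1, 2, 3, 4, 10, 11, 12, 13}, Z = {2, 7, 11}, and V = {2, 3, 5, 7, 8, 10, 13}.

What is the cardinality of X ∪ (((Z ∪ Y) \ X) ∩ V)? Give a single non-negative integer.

7

Z ∪ Y = {1, 2, 3, 4, 7, 10, 11, 12, 13}
(Z ∪ Y) \ X = {1, 2, 3, 4, 7, 10, 11, 13}
((Z ∪ Y) \ X) ∩ V = {2, 3, 7, 10, 13}
X ∪ (((Z ∪ Y) \ X) ∩ V) = {2, 3, 7, 9, 10, 12, 13}
|X ∪ (((Z ∪ Y) \ X) ∩ V)| = 7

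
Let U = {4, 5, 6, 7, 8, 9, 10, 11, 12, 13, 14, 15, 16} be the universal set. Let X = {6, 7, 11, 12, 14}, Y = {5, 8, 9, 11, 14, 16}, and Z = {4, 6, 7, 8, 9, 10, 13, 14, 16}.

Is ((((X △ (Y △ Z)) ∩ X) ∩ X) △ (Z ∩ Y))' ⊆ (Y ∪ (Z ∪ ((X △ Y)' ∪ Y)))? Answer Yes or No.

Yes

Y △ Z = {4, 5, 6, 7, 10, 11, 13}
X △ (Y △ Z) = {4, 5, 10, 12, 13, 14}
(X △ (Y △ Z)) ∩ X = {12, 14}
((X △ (Y △ Z)) ∩ X) ∩ X = {12, 14}
Z ∩ Y = {8, 9, 14, 16}
(((X △ (Y △ Z)) ∩ X) ∩ X) △ (Z ∩ Y) = {8, 9, 12, 16}
((((X △ (Y △ Z)) ∩ X) ∩ X) △ (Z ∩ Y))' = {4, 5, 6, 7, 10, 11, 13, 14, 15}
X △ Y = {5, 6, 7, 8, 9, 12, 16}
(X △ Y)' = {4, 10, 11, 13, 14, 15}
(X △ Y)' ∪ Y = {4, 5, 8, 9, 10, 11, 13, 14, 15, 16}
Z ∪ ((X △ Y)' ∪ Y) = {4, 5, 6, 7, 8, 9, 10, 11, 13, 14, 15, 16}
Y ∪ (Z ∪ ((X △ Y)' ∪ Y)) = {4, 5, 6, 7, 8, 9, 10, 11, 13, 14, 15, 16}
Every element of {4, 5, 6, 7, 10, 11, 13, 14, 15} is in {4, 5, 6, 7, 8, 9, 10, 11, 13, 14, 15, 16}, so ((((X △ (Y △ Z)) ∩ X) ∩ X) △ (Z ∩ Y))' ⊆ Y ∪ (Z ∪ ((X △ Y)' ∪ Y)).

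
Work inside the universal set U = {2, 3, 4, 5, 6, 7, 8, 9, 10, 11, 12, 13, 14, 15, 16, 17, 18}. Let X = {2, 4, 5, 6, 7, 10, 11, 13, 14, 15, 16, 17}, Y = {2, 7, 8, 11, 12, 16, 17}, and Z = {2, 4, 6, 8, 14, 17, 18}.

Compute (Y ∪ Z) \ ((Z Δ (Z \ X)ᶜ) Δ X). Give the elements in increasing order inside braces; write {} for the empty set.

Y ∪ Z = {2, 4, 6, 7, 8, 11, 12, 14, 16, 17, 18}
Z \ X = {8, 18}
(Z \ X)ᶜ = {2, 3, 4, 5, 6, 7, 9, 10, 11, 12, 13, 14, 15, 16, 17}
Z Δ (Z \ X)ᶜ = {3, 5, 7, 8, 9, 10, 11, 12, 13, 15, 16, 18}
(Z Δ (Z \ X)ᶜ) Δ X = {2, 3, 4, 6, 8, 9, 12, 14, 17, 18}
(Y ∪ Z) \ ((Z Δ (Z \ X)ᶜ) Δ X) = {7, 11, 16}

{7, 11, 16}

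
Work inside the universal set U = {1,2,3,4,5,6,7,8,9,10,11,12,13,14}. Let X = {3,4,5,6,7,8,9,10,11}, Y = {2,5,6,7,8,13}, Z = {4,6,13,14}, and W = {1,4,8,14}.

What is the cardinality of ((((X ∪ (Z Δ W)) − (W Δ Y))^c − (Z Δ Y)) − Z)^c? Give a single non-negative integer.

Z Δ W = {1,6,8,13}
X ∪ (Z Δ W) = {1,3,4,5,6,7,8,9,10,11,13}
W Δ Y = {1,2,4,5,6,7,13,14}
(X ∪ (Z Δ W)) − (W Δ Y) = {3,8,9,10,11}
((X ∪ (Z Δ W)) − (W Δ Y))^c = {1,2,4,5,6,7,12,13,14}
Z Δ Y = {2,4,5,7,8,14}
((X ∪ (Z Δ W)) − (W Δ Y))^c − (Z Δ Y) = {1,6,12,13}
(((X ∪ (Z Δ W)) − (W Δ Y))^c − (Z Δ Y)) − Z = {1,12}
((((X ∪ (Z Δ W)) − (W Δ Y))^c − (Z Δ Y)) − Z)^c = {2,3,4,5,6,7,8,9,10,11,13,14}
|((((X ∪ (Z Δ W)) − (W Δ Y))^c − (Z Δ Y)) − Z)^c| = 12

12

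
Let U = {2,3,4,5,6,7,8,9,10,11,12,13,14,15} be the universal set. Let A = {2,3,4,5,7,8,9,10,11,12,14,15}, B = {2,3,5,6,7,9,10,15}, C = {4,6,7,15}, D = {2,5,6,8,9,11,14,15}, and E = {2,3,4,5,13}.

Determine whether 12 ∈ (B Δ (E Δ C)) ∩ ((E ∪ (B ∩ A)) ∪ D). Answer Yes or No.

No

12 ∉ E and 12 ∉ C, so 12 ∉ E Δ C
12 ∉ B and 12 ∉ (E Δ C), so 12 ∉ B Δ (E Δ C)
12 ∉ B and 12 ∈ A, so 12 ∉ B ∩ A
12 ∉ E and 12 ∉ (B ∩ A), so 12 ∉ E ∪ (B ∩ A)
12 ∉ (E ∪ (B ∩ A)) and 12 ∉ D, so 12 ∉ (E ∪ (B ∩ A)) ∪ D
12 ∉ (B Δ (E Δ C)) and 12 ∉ ((E ∪ (B ∩ A)) ∪ D), so 12 ∉ (B Δ (E Δ C)) ∩ ((E ∪ (B ∩ A)) ∪ D)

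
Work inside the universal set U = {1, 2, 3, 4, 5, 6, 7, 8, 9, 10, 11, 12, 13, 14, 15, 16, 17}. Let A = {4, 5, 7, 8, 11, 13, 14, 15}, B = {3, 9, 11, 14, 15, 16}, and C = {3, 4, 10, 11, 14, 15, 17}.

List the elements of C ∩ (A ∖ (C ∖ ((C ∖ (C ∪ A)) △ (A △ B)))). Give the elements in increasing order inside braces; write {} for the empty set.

{4}

C ∪ A = {3, 4, 5, 7, 8, 10, 11, 13, 14, 15, 17}
C ∖ (C ∪ A) = {}
A △ B = {3, 4, 5, 7, 8, 9, 13, 16}
(C ∖ (C ∪ A)) △ (A △ B) = {3, 4, 5, 7, 8, 9, 13, 16}
C ∖ ((C ∖ (C ∪ A)) △ (A △ B)) = {10, 11, 14, 15, 17}
A ∖ (C ∖ ((C ∖ (C ∪ A)) △ (A △ B))) = {4, 5, 7, 8, 13}
C ∩ (A ∖ (C ∖ ((C ∖ (C ∪ A)) △ (A △ B)))) = {4}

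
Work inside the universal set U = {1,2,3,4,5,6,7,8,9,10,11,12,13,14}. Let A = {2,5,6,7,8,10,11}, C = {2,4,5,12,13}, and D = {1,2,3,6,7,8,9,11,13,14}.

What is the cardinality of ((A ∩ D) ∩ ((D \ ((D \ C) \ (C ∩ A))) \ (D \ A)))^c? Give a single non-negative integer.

A ∩ D = {2,6,7,8,11}
D \ C = {1,3,6,7,8,9,11,14}
C ∩ A = {2,5}
(D \ C) \ (C ∩ A) = {1,3,6,7,8,9,11,14}
D \ ((D \ C) \ (C ∩ A)) = {2,13}
D \ A = {1,3,9,13,14}
(D \ ((D \ C) \ (C ∩ A))) \ (D \ A) = {2}
(A ∩ D) ∩ ((D \ ((D \ C) \ (C ∩ A))) \ (D \ A)) = {2}
((A ∩ D) ∩ ((D \ ((D \ C) \ (C ∩ A))) \ (D \ A)))^c = {1,3,4,5,6,7,8,9,10,11,12,13,14}
|((A ∩ D) ∩ ((D \ ((D \ C) \ (C ∩ A))) \ (D \ A)))^c| = 13

13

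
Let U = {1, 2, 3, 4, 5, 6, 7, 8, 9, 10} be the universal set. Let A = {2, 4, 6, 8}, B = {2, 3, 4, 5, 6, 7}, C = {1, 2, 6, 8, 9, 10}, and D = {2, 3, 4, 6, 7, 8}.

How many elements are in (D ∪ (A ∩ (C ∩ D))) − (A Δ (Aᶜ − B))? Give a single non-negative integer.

C ∩ D = {2, 6, 8}
A ∩ (C ∩ D) = {2, 6, 8}
D ∪ (A ∩ (C ∩ D)) = {2, 3, 4, 6, 7, 8}
Aᶜ = {1, 3, 5, 7, 9, 10}
Aᶜ − B = {1, 9, 10}
A Δ (Aᶜ − B) = {1, 2, 4, 6, 8, 9, 10}
(D ∪ (A ∩ (C ∩ D))) − (A Δ (Aᶜ − B)) = {3, 7}
|(D ∪ (A ∩ (C ∩ D))) − (A Δ (Aᶜ − B))| = 2

2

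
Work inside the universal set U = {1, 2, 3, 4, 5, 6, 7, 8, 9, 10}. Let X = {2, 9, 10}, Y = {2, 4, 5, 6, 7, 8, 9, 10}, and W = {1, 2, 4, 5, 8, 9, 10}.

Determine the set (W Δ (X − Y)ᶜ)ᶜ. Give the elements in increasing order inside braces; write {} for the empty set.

X − Y = {}
(X − Y)ᶜ = {1, 2, 3, 4, 5, 6, 7, 8, 9, 10}
W Δ (X − Y)ᶜ = {3, 6, 7}
(W Δ (X − Y)ᶜ)ᶜ = {1, 2, 4, 5, 8, 9, 10}

{1, 2, 4, 5, 8, 9, 10}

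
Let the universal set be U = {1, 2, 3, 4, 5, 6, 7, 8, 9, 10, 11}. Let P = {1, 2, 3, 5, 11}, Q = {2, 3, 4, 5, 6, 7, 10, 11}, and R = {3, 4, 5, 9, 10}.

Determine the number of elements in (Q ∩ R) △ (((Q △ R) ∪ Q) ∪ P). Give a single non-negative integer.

6

Q ∩ R = {3, 4, 5, 10}
Q △ R = {2, 6, 7, 9, 11}
(Q △ R) ∪ Q = {2, 3, 4, 5, 6, 7, 9, 10, 11}
((Q △ R) ∪ Q) ∪ P = {1, 2, 3, 4, 5, 6, 7, 9, 10, 11}
(Q ∩ R) △ (((Q △ R) ∪ Q) ∪ P) = {1, 2, 6, 7, 9, 11}
|(Q ∩ R) △ (((Q △ R) ∪ Q) ∪ P)| = 6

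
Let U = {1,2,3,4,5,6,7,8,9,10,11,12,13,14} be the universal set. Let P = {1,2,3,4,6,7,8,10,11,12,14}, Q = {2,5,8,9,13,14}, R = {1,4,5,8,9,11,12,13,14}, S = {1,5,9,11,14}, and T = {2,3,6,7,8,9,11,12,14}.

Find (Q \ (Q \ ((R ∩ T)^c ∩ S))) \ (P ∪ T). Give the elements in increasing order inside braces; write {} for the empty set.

{5}

R ∩ T = {8,9,11,12,14}
(R ∩ T)^c = {1,2,3,4,5,6,7,10,13}
(R ∩ T)^c ∩ S = {1,5}
Q \ ((R ∩ T)^c ∩ S) = {2,8,9,13,14}
Q \ (Q \ ((R ∩ T)^c ∩ S)) = {5}
P ∪ T = {1,2,3,4,6,7,8,9,10,11,12,14}
(Q \ (Q \ ((R ∩ T)^c ∩ S))) \ (P ∪ T) = {5}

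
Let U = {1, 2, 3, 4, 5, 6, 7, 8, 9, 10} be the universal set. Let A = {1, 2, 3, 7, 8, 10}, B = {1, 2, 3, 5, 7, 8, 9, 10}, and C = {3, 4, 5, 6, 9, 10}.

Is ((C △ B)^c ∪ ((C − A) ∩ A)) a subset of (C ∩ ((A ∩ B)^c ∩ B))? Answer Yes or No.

No

C △ B = {1, 2, 4, 6, 7, 8}
(C △ B)^c = {3, 5, 9, 10}
C − A = {4, 5, 6, 9}
(C − A) ∩ A = {}
(C △ B)^c ∪ ((C − A) ∩ A) = {3, 5, 9, 10}
A ∩ B = {1, 2, 3, 7, 8, 10}
(A ∩ B)^c = {4, 5, 6, 9}
(A ∩ B)^c ∩ B = {5, 9}
C ∩ ((A ∩ B)^c ∩ B) = {5, 9}
3 ∈ (C △ B)^c ∪ ((C − A) ∩ A) but 3 ∉ C ∩ ((A ∩ B)^c ∩ B), so the inclusion fails.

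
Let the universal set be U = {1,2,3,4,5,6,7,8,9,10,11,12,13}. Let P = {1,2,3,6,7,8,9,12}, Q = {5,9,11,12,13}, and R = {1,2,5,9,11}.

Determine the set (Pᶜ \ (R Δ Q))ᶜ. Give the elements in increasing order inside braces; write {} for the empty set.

Pᶜ = {4,5,10,11,13}
R Δ Q = {1,2,12,13}
Pᶜ \ (R Δ Q) = {4,5,10,11}
(Pᶜ \ (R Δ Q))ᶜ = {1,2,3,6,7,8,9,12,13}

{1,2,3,6,7,8,9,12,13}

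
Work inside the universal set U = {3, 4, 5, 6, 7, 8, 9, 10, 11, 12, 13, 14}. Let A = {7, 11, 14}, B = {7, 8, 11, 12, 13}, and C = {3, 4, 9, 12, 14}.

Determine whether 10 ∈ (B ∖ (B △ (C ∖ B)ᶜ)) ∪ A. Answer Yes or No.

No

10 ∉ C and 10 ∉ B, so 10 ∉ C ∖ B
10 ∈ (C ∖ B)ᶜ since 10 ∉ (C ∖ B)
10 ∉ B and 10 ∈ (C ∖ B)ᶜ, so 10 ∈ B △ (C ∖ B)ᶜ
10 ∉ B and 10 ∈ (B △ (C ∖ B)ᶜ), so 10 ∉ B ∖ (B △ (C ∖ B)ᶜ)
10 ∉ (B ∖ (B △ (C ∖ B)ᶜ)) and 10 ∉ A, so 10 ∉ (B ∖ (B △ (C ∖ B)ᶜ)) ∪ A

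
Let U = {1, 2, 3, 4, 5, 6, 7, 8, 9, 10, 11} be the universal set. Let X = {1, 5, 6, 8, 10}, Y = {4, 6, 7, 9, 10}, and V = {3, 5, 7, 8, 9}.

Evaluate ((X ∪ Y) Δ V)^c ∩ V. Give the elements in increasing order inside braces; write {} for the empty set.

{5, 7, 8, 9}

X ∪ Y = {1, 4, 5, 6, 7, 8, 9, 10}
(X ∪ Y) Δ V = {1, 3, 4, 6, 10}
((X ∪ Y) Δ V)^c = {2, 5, 7, 8, 9, 11}
((X ∪ Y) Δ V)^c ∩ V = {5, 7, 8, 9}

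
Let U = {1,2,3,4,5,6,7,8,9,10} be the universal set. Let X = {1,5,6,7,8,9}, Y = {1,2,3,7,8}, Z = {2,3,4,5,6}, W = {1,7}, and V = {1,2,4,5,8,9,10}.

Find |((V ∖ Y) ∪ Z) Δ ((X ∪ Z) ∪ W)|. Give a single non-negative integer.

4

V ∖ Y = {4,5,9,10}
(V ∖ Y) ∪ Z = {2,3,4,5,6,9,10}
X ∪ Z = {1,2,3,4,5,6,7,8,9}
(X ∪ Z) ∪ W = {1,2,3,4,5,6,7,8,9}
((V ∖ Y) ∪ Z) Δ ((X ∪ Z) ∪ W) = {1,7,8,10}
|((V ∖ Y) ∪ Z) Δ ((X ∪ Z) ∪ W)| = 4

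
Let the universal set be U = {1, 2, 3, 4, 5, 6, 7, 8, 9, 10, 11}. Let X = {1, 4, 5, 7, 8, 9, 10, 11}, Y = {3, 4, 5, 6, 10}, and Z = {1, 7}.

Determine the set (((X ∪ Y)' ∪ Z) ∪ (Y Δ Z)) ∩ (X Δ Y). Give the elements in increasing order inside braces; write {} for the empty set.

X ∪ Y = {1, 3, 4, 5, 6, 7, 8, 9, 10, 11}
(X ∪ Y)' = {2}
(X ∪ Y)' ∪ Z = {1, 2, 7}
Y Δ Z = {1, 3, 4, 5, 6, 7, 10}
((X ∪ Y)' ∪ Z) ∪ (Y Δ Z) = {1, 2, 3, 4, 5, 6, 7, 10}
X Δ Y = {1, 3, 6, 7, 8, 9, 11}
(((X ∪ Y)' ∪ Z) ∪ (Y Δ Z)) ∩ (X Δ Y) = {1, 3, 6, 7}

{1, 3, 6, 7}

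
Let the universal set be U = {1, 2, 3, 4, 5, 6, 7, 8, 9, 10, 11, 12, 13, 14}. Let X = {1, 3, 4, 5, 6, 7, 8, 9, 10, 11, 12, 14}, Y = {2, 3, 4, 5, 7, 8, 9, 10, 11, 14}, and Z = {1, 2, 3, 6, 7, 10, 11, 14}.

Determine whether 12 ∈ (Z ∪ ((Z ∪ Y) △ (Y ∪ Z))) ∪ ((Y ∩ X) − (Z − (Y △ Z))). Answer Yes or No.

No

12 ∉ Z and 12 ∉ Y, so 12 ∉ Z ∪ Y
12 ∉ Y and 12 ∉ Z, so 12 ∉ Y ∪ Z
12 ∉ (Z ∪ Y) and 12 ∉ (Y ∪ Z), so 12 ∉ (Z ∪ Y) △ (Y ∪ Z)
12 ∉ Z and 12 ∉ ((Z ∪ Y) △ (Y ∪ Z)), so 12 ∉ Z ∪ ((Z ∪ Y) △ (Y ∪ Z))
12 ∉ Y and 12 ∈ X, so 12 ∉ Y ∩ X
12 ∉ Y and 12 ∉ Z, so 12 ∉ Y △ Z
12 ∉ Z and 12 ∉ (Y △ Z), so 12 ∉ Z − (Y △ Z)
12 ∉ (Y ∩ X) and 12 ∉ (Z − (Y △ Z)), so 12 ∉ (Y ∩ X) − (Z − (Y △ Z))
12 ∉ (Z ∪ ((Z ∪ Y) △ (Y ∪ Z))) and 12 ∉ ((Y ∩ X) − (Z − (Y △ Z))), so 12 ∉ (Z ∪ ((Z ∪ Y) △ (Y ∪ Z))) ∪ ((Y ∩ X) − (Z − (Y △ Z)))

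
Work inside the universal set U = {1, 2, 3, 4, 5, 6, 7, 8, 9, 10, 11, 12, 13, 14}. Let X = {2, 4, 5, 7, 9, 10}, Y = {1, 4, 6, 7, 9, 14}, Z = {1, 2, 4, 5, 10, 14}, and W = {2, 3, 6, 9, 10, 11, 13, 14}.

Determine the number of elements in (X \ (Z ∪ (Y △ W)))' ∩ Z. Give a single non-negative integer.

Y △ W = {1, 2, 3, 4, 7, 10, 11, 13}
Z ∪ (Y △ W) = {1, 2, 3, 4, 5, 7, 10, 11, 13, 14}
X \ (Z ∪ (Y △ W)) = {9}
(X \ (Z ∪ (Y △ W)))' = {1, 2, 3, 4, 5, 6, 7, 8, 10, 11, 12, 13, 14}
(X \ (Z ∪ (Y △ W)))' ∩ Z = {1, 2, 4, 5, 10, 14}
|(X \ (Z ∪ (Y △ W)))' ∩ Z| = 6

6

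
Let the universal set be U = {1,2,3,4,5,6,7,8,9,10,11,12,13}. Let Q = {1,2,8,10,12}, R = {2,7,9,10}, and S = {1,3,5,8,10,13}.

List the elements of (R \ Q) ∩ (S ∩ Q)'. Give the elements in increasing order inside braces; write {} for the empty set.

R \ Q = {7,9}
S ∩ Q = {1,8,10}
(S ∩ Q)' = {2,3,4,5,6,7,9,11,12,13}
(R \ Q) ∩ (S ∩ Q)' = {7,9}

{7,9}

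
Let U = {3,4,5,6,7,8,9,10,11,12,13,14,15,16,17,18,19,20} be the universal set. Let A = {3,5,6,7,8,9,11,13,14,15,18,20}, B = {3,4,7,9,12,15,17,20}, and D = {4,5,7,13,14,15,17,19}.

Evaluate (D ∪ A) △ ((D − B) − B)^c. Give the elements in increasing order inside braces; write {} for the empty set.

{5,10,12,13,14,16,19}

D ∪ A = {3,4,5,6,7,8,9,11,13,14,15,17,18,19,20}
D − B = {5,13,14,19}
(D − B) − B = {5,13,14,19}
((D − B) − B)^c = {3,4,6,7,8,9,10,11,12,15,16,17,18,20}
(D ∪ A) △ ((D − B) − B)^c = {5,10,12,13,14,16,19}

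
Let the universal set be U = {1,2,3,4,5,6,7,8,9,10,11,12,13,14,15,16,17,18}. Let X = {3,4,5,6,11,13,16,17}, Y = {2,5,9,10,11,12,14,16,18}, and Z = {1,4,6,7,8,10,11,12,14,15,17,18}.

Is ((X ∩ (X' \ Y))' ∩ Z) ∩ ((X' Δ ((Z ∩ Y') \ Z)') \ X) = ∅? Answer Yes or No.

X' = {1,2,7,8,9,10,12,14,15,18}
X' \ Y = {1,7,8,15}
X ∩ (X' \ Y) = {}
(X ∩ (X' \ Y))' = {1,2,3,4,5,6,7,8,9,10,11,12,13,14,15,16,17,18}
(X ∩ (X' \ Y))' ∩ Z = {1,4,6,7,8,10,11,12,14,15,17,18}
Y' = {1,3,4,6,7,8,13,15,17}
Z ∩ Y' = {1,4,6,7,8,15,17}
(Z ∩ Y') \ Z = {}
((Z ∩ Y') \ Z)' = {1,2,3,4,5,6,7,8,9,10,11,12,13,14,15,16,17,18}
X' Δ ((Z ∩ Y') \ Z)' = {3,4,5,6,11,13,16,17}
(X' Δ ((Z ∩ Y') \ Z)') \ X = {}
{1,4,6,7,8,10,11,12,14,15,17,18} and {} share no elements.

Yes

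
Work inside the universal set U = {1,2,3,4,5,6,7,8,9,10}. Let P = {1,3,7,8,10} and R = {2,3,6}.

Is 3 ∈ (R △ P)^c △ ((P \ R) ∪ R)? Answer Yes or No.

No

3 ∈ R and 3 ∈ P, so 3 ∉ R △ P
3 ∈ (R △ P)^c since 3 ∉ (R △ P)
3 ∈ P and 3 ∈ R, so 3 ∉ P \ R
3 ∉ (P \ R) and 3 ∈ R, so 3 ∈ (P \ R) ∪ R
3 ∈ (R △ P)^c and 3 ∈ ((P \ R) ∪ R), so 3 ∉ (R △ P)^c △ ((P \ R) ∪ R)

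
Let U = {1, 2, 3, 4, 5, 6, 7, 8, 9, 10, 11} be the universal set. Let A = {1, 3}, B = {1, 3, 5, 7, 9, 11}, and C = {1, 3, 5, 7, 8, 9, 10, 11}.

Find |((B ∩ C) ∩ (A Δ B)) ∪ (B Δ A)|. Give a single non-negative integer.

4

B ∩ C = {1, 3, 5, 7, 9, 11}
A Δ B = {5, 7, 9, 11}
(B ∩ C) ∩ (A Δ B) = {5, 7, 9, 11}
B Δ A = {5, 7, 9, 11}
((B ∩ C) ∩ (A Δ B)) ∪ (B Δ A) = {5, 7, 9, 11}
|((B ∩ C) ∩ (A Δ B)) ∪ (B Δ A)| = 4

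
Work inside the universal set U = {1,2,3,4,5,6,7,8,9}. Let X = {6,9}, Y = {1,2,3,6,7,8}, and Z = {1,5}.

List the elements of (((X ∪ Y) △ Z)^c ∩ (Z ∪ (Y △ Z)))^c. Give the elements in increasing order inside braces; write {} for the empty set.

X ∪ Y = {1,2,3,6,7,8,9}
(X ∪ Y) △ Z = {2,3,5,6,7,8,9}
((X ∪ Y) △ Z)^c = {1,4}
Y △ Z = {2,3,5,6,7,8}
Z ∪ (Y △ Z) = {1,2,3,5,6,7,8}
((X ∪ Y) △ Z)^c ∩ (Z ∪ (Y △ Z)) = {1}
(((X ∪ Y) △ Z)^c ∩ (Z ∪ (Y △ Z)))^c = {2,3,4,5,6,7,8,9}

{2,3,4,5,6,7,8,9}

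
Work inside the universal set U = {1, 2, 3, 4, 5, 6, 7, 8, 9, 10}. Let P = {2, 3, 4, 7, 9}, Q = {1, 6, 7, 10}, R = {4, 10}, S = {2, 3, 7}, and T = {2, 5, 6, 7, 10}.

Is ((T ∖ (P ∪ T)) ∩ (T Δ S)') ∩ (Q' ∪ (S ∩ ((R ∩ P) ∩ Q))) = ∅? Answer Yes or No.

P ∪ T = {2, 3, 4, 5, 6, 7, 9, 10}
T ∖ (P ∪ T) = {}
T Δ S = {3, 5, 6, 10}
(T Δ S)' = {1, 2, 4, 7, 8, 9}
(T ∖ (P ∪ T)) ∩ (T Δ S)' = {}
Q' = {2, 3, 4, 5, 8, 9}
R ∩ P = {4}
(R ∩ P) ∩ Q = {}
S ∩ ((R ∩ P) ∩ Q) = {}
Q' ∪ (S ∩ ((R ∩ P) ∩ Q)) = {2, 3, 4, 5, 8, 9}
{} and {2, 3, 4, 5, 8, 9} share no elements.

Yes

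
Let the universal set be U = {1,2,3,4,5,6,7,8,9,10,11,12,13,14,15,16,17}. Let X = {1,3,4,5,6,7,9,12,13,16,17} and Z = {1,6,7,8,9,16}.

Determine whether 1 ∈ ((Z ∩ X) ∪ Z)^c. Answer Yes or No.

1 ∈ Z and 1 ∈ X, so 1 ∈ Z ∩ X
1 ∈ (Z ∩ X) and 1 ∈ Z, so 1 ∈ (Z ∩ X) ∪ Z
1 ∉ ((Z ∩ X) ∪ Z)^c since 1 ∈ ((Z ∩ X) ∪ Z)

No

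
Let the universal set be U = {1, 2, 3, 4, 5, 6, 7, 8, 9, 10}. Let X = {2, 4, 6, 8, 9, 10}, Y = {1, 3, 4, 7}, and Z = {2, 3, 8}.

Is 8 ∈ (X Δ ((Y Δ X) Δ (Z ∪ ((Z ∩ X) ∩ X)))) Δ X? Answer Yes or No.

8 ∉ Y and 8 ∈ X, so 8 ∈ Y Δ X
8 ∈ Z and 8 ∈ X, so 8 ∈ Z ∩ X
8 ∈ (Z ∩ X) and 8 ∈ X, so 8 ∈ (Z ∩ X) ∩ X
8 ∈ Z and 8 ∈ ((Z ∩ X) ∩ X), so 8 ∈ Z ∪ ((Z ∩ X) ∩ X)
8 ∈ (Y Δ X) and 8 ∈ (Z ∪ ((Z ∩ X) ∩ X)), so 8 ∉ (Y Δ X) Δ (Z ∪ ((Z ∩ X) ∩ X))
8 ∈ X and 8 ∉ ((Y Δ X) Δ (Z ∪ ((Z ∩ X) ∩ X))), so 8 ∈ X Δ ((Y Δ X) Δ (Z ∪ ((Z ∩ X) ∩ X)))
8 ∈ (X Δ ((Y Δ X) Δ (Z ∪ ((Z ∩ X) ∩ X)))) and 8 ∈ X, so 8 ∉ (X Δ ((Y Δ X) Δ (Z ∪ ((Z ∩ X) ∩ X)))) Δ X

No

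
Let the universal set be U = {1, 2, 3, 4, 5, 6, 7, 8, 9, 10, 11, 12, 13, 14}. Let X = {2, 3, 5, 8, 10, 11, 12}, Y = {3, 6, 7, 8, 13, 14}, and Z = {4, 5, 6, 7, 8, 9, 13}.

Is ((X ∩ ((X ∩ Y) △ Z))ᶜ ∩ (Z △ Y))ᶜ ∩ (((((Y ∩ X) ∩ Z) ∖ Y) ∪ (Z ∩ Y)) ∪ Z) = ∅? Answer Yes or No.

X ∩ Y = {3, 8}
(X ∩ Y) △ Z = {3, 4, 5, 6, 7, 9, 13}
X ∩ ((X ∩ Y) △ Z) = {3, 5}
(X ∩ ((X ∩ Y) △ Z))ᶜ = {1, 2, 4, 6, 7, 8, 9, 10, 11, 12, 13, 14}
Z △ Y = {3, 4, 5, 9, 14}
(X ∩ ((X ∩ Y) △ Z))ᶜ ∩ (Z △ Y) = {4, 9, 14}
((X ∩ ((X ∩ Y) △ Z))ᶜ ∩ (Z △ Y))ᶜ = {1, 2, 3, 5, 6, 7, 8, 10, 11, 12, 13}
Y ∩ X = {3, 8}
(Y ∩ X) ∩ Z = {8}
((Y ∩ X) ∩ Z) ∖ Y = {}
Z ∩ Y = {6, 7, 8, 13}
(((Y ∩ X) ∩ Z) ∖ Y) ∪ (Z ∩ Y) = {6, 7, 8, 13}
((((Y ∩ X) ∩ Z) ∖ Y) ∪ (Z ∩ Y)) ∪ Z = {4, 5, 6, 7, 8, 9, 13}
5 lies in both, so they are not disjoint.

No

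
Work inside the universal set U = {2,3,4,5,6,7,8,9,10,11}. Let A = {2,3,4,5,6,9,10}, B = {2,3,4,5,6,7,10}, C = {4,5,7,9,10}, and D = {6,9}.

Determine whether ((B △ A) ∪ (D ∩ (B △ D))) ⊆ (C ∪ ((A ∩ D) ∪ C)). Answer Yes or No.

B △ A = {7,9}
B △ D = {2,3,4,5,7,9,10}
D ∩ (B △ D) = {9}
(B △ A) ∪ (D ∩ (B △ D)) = {7,9}
A ∩ D = {6,9}
(A ∩ D) ∪ C = {4,5,6,7,9,10}
C ∪ ((A ∩ D) ∪ C) = {4,5,6,7,9,10}
Every element of {7,9} is in {4,5,6,7,9,10}, so (B △ A) ∪ (D ∩ (B △ D)) ⊆ C ∪ ((A ∩ D) ∪ C).

Yes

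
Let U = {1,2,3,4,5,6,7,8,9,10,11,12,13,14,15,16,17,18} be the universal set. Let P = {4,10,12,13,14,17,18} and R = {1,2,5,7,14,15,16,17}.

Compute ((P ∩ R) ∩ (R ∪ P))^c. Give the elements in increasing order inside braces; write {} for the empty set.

P ∩ R = {14,17}
R ∪ P = {1,2,4,5,7,10,12,13,14,15,16,17,18}
(P ∩ R) ∩ (R ∪ P) = {14,17}
((P ∩ R) ∩ (R ∪ P))^c = {1,2,3,4,5,6,7,8,9,10,11,12,13,15,16,18}

{1,2,3,4,5,6,7,8,9,10,11,12,13,15,16,18}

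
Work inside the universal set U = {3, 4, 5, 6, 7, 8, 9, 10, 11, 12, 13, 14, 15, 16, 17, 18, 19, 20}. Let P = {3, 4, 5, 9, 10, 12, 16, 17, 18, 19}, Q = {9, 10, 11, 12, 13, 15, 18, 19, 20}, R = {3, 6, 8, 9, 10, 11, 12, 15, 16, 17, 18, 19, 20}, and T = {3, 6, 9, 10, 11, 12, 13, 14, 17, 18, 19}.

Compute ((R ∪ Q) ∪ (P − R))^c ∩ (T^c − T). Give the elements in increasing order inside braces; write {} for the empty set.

R ∪ Q = {3, 6, 8, 9, 10, 11, 12, 13, 15, 16, 17, 18, 19, 20}
P − R = {4, 5}
(R ∪ Q) ∪ (P − R) = {3, 4, 5, 6, 8, 9, 10, 11, 12, 13, 15, 16, 17, 18, 19, 20}
((R ∪ Q) ∪ (P − R))^c = {7, 14}
T^c = {4, 5, 7, 8, 15, 16, 20}
T^c − T = {4, 5, 7, 8, 15, 16, 20}
((R ∪ Q) ∪ (P − R))^c ∩ (T^c − T) = {7}

{7}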